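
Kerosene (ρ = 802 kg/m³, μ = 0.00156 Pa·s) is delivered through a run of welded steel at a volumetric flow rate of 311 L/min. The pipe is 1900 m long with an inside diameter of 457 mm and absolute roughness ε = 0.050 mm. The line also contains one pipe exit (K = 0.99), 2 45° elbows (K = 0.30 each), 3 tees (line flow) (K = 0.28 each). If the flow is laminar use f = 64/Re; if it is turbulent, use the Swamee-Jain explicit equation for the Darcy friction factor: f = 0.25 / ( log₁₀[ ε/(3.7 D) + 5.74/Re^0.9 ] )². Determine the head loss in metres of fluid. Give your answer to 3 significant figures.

Q = 311 L/min = 311/60000 = 0.005183 m³/s.
Cross-sectional area A = πD²/4 = π(0.457)²/4 = 0.164 m²; mean velocity V = Q/A = 0.005183/0.164 = 0.0316 m/s.
Reynolds number Re = ρVD/μ = 802 · 0.0316 · 0.457 / 0.00156 = 7424.
Re > 4000 → turbulent. Relative roughness ε/D = 5e-05/0.457 = 0.000109. Swamee-Jain: f = 0.25/(log₁₀[0.000109/3.7 + 5.74/7424^0.9])² = 0.25/(log₁₀[2.96e-05 + 0.00189])² = 0.25/(-2.718)² = 0.03384.
Total minor-loss coefficient ΣK = 1·0.99 + 2·0.3 + 3·0.28 = 2.43.
ΔP = [f·L/D + ΣK]·(ρV²/2) = [0.03384·1900/0.457 + 2.43]·(802·0.0316²/2) = [140.7 + 2.43]·0.4004 = 57.31 Pa.
Head loss h_f = ΔP/(ρg) = 57.31/(802·9.81) = 0.00728 m.

h_f ≈ 0.00728 m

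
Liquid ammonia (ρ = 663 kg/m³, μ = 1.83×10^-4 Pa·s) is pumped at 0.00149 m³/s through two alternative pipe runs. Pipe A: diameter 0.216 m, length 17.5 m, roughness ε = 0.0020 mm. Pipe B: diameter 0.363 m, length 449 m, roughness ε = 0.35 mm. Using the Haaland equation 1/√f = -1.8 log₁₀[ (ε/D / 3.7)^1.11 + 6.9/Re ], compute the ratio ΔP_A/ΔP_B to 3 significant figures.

ΔP_A/ΔP_B ≈ 0.431

Pipe A: V = Q/A = 0.00149/0.03664 = 0.04066 m/s; Re = 3.182e+04; ε/D = 9.26e-06; Haaland → f = 0.02301; ΔP_A = f(L/D)(ρV²/2) = 1.022 Pa.
Pipe B: V = Q/A = 0.00149/0.1035 = 0.0144 m/s; Re = 1.893e+04; ε/D = 0.000964; Haaland → f = 0.02786; ΔP_B = f(L/D)(ρV²/2) = 2.368 Pa.
ΔP_A/ΔP_B = 1.022/2.368 = 0.431.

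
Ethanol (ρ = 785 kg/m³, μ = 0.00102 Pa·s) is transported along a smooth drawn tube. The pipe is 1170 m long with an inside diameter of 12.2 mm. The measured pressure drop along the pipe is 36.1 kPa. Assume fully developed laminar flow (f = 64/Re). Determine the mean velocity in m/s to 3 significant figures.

For laminar flow, f = 64/Re with Re = ρVD/μ, so Darcy-Weisbach reduces to ΔP = 32μLV/D². Solving for V: V = ΔP·D²/(32μL) = 3.61e+04·(0.0122)²/(32·0.00102·1170) = 0.1407 m/s.
Check: Re = ρVD/μ = 785·0.1407·0.0122/0.00102 = 1321 < 2300, so the laminar assumption holds.

V ≈ 0.141 m/s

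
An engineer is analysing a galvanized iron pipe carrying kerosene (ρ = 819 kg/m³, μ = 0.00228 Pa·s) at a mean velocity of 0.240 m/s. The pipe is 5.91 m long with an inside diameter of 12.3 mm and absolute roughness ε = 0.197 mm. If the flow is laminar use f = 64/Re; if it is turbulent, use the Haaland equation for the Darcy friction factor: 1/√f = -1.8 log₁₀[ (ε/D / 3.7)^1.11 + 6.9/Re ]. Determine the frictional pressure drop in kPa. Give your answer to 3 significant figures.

ΔP ≈ 0.684 kPa

Reynolds number Re = ρVD/μ = 819 · 0.24 · 0.0123 / 0.00228 = 1060.
Re < 2300 → laminar flow, so f = 64/Re = 64/1060 = 0.06036 (the turbulent correlation is not needed).
Darcy-Weisbach: ΔP = f(L/D)(ρV²/2) = 0.06036·(5.91/0.0123)·(819·0.24²/2) = 0.06036·480.5·23.59 = 684 Pa.
ΔP = 684 Pa = 0.684 kPa.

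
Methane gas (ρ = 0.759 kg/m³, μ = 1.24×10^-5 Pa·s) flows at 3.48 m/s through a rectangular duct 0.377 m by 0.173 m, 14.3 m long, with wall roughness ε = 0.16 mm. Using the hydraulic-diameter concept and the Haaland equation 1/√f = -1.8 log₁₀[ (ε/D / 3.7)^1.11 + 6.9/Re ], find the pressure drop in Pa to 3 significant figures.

Hydraulic diameter D_h = 4A/P = 4·(0.377·0.173)/(2·(0.377+0.173)) = 0.2609/1.1 = 0.2372 m.
Re = ρVD_h/μ = 0.759·3.48·0.2372/1.24e-05 = 5.052e+04.
ε/D_h = 0.00016/0.2372 = 0.000675; Haaland gives 1/√f = -1.8 log₁₀[7.07e-05+0.000137] = 6.63, so f = 0.02275.
ΔP = f(L/D_h)(ρV²/2) = 0.02275·14.3/0.2372·4.596 = 6.304 Pa.

ΔP ≈ 6.30 Pa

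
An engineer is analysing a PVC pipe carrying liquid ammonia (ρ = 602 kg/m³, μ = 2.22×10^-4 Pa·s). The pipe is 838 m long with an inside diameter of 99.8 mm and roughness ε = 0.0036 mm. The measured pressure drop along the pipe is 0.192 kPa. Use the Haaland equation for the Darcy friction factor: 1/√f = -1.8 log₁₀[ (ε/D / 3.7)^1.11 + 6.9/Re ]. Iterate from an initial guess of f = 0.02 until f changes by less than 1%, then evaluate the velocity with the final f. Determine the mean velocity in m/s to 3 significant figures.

Rearranging Darcy-Weisbach: V = √(2·ΔP·D/(f·L·ρ)). With ε/D = 3.6e-06/0.0998 = 3.61e-05, iterate starting from f = 0.02:
  f = 0.02 → V = √(2·192·0.0998/(0.02·838·602)) = 0.06163 m/s; Re = ρVD/μ = 1.668e+04; f → 0.02701
  f = 0.02701 → V = 0.05303 m/s; Re = 1.435e+04; f → 0.02808
  f = 0.02808 → V = 0.05202 m/s; Re = 1.408e+04; f → 0.02822
Converged (Δf/f < 1%). With the final f = 0.02822: V = √(2·192·0.0998/(0.02822·838·602)) = 0.05189 m/s.

V ≈ 0.0519 m/s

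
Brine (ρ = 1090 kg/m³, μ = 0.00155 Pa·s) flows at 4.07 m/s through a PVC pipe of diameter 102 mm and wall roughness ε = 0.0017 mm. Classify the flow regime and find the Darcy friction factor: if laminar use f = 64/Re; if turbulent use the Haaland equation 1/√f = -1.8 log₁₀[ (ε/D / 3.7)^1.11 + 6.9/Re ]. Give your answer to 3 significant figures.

f ≈ 0.0146

Re = ρVD/μ = 1090·4.07·0.102/0.00155 = 2.919e+05.
Re > 4000 → turbulent. ε/D = 1.7e-06/0.102 = 1.67e-05; Haaland: 1/√f = -1.8 log₁₀[1.16e-06 + 2.36e-05] = 8.29, so f = 0.01455.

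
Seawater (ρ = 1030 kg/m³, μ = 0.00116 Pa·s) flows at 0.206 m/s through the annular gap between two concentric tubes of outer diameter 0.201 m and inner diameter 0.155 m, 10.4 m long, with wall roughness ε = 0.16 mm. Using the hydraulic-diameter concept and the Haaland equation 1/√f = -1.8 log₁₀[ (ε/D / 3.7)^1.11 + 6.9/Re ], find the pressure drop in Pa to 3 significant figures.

Hydraulic diameter D_h = 4A/P = D_o - D_i = 0.201 - 0.155 = 0.046 m.
Re = ρVD_h/μ = 1030·0.206·0.046/0.00116 = 8414.
ε/D_h = 0.00016/0.046 = 0.00348; Haaland gives 1/√f = -1.8 log₁₀[0.000437+0.00082] = 5.221, so f = 0.03668.
ΔP = f(L/D_h)(ρV²/2) = 0.03668·10.4/0.046·21.85 = 181.2 Pa.

ΔP ≈ 181 Pa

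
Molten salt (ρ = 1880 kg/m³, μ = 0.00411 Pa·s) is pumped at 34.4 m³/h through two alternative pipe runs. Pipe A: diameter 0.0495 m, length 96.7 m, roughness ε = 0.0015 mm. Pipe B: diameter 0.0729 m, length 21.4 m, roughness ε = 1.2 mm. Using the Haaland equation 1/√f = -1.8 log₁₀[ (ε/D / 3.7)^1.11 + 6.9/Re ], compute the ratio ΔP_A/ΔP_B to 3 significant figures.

Pipe A: V = Q/A = 0.009556/0.001924 = 4.965 m/s; Re = 1.124e+05; ε/D = 3.03e-05; Haaland → f = 0.01753; ΔP_A = f(L/D)(ρV²/2) = 7.936e+05 Pa.
Pipe B: V = Q/A = 0.009556/0.004174 = 2.289 m/s; Re = 7.634e+04; ε/D = 0.0165; Haaland → f = 0.04584; ΔP_B = f(L/D)(ρV²/2) = 6.63e+04 Pa.
ΔP_A/ΔP_B = 7.936e+05/6.63e+04 = 12.0.

ΔP_A/ΔP_B ≈ 12.0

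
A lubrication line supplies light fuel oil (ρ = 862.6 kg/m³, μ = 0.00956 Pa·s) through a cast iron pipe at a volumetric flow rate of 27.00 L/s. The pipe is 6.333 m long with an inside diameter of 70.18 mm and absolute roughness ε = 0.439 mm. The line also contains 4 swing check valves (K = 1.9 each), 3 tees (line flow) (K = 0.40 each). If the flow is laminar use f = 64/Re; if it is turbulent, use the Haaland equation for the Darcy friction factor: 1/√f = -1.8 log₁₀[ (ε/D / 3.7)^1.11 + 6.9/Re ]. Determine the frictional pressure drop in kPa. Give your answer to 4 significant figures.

ΔP ≈ 249.8 kPa

Q = 27.00 L/s = 27.00/1000 = 0.027 m³/s.
Cross-sectional area A = πD²/4 = π(0.07018)²/4 = 0.003868 m²; mean velocity V = Q/A = 0.027/0.003868 = 6.98 m/s.
Reynolds number Re = ρVD/μ = 862.6 · 6.98 · 0.07018 / 0.00956 = 4.42e+04.
Re > 4000 → turbulent. Relative roughness ε/D = 0.000439/0.07018 = 0.00626. Haaland: 1/√f = -1.8 log₁₀[(0.00626/3.7)^1.11 + 6.9/4.42e+04] = -1.8 log₁₀[0.000838 + 0.000156] = 5.405, so f = 0.03423.
Total minor-loss coefficient ΣK = 4·1.9 + 3·0.4 = 8.8.
ΔP = [f·L/D + ΣK]·(ρV²/2) = [0.03423·6.333/0.07018 + 8.8]·(862.6·6.98²/2) = [3.089 + 8.8]·2.101e+04 = 2.498e+05 Pa.
ΔP = 2.498e+05 Pa = 249.8 kPa.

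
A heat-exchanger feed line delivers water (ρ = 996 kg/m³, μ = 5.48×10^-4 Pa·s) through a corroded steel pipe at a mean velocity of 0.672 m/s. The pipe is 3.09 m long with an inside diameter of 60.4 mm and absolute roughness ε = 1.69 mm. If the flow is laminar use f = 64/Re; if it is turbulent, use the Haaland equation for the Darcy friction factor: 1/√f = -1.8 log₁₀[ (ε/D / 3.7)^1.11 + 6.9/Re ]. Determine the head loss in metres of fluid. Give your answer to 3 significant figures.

h_f ≈ 0.0661 m

Reynolds number Re = ρVD/μ = 996 · 0.672 · 0.0604 / 0.000548 = 7.377e+04.
Re > 4000 → turbulent. Relative roughness ε/D = 0.00169/0.0604 = 0.028. Haaland: 1/√f = -1.8 log₁₀[(0.028/3.7)^1.11 + 6.9/7.377e+04] = -1.8 log₁₀[0.00442 + 9.35e-05] = 4.222, so f = 0.0561.
Darcy-Weisbach: ΔP = f(L/D)(ρV²/2) = 0.0561·(3.09/0.0604)·(996·0.672²/2) = 0.0561·51.16·224.9 = 645.4 Pa.
Head loss h_f = ΔP/(ρg) = 645.4/(996·9.81) = 0.0661 m.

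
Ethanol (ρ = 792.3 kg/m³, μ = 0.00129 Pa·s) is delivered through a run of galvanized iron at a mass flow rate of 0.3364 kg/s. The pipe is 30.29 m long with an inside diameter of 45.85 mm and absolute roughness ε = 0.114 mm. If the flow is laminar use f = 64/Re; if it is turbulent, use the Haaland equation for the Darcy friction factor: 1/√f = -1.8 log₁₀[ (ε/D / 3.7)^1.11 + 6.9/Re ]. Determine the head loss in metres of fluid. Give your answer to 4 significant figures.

h_f ≈ 0.08162 m

A = πD²/4 = π(0.04585)²/4 = 0.001651 m²; mean velocity V = ṁ/(ρA) = 0.3364/(792.3 · 0.001651) = 0.2572 m/s.
Reynolds number Re = ρVD/μ = 792.3 · 0.2572 · 0.04585 / 0.00129 = 7242.
Re > 4000 → turbulent. Relative roughness ε/D = 0.000114/0.04585 = 0.00249. Haaland: 1/√f = -1.8 log₁₀[(0.00249/3.7)^1.11 + 6.9/7242] = -1.8 log₁₀[0.000301 + 0.000953] = 5.223, so f = 0.03665.
Darcy-Weisbach: ΔP = f(L/D)(ρV²/2) = 0.03665·(30.29/0.04585)·(792.3·0.2572²/2) = 0.03665·660.6·26.2 = 634.4 Pa.
Head loss h_f = ΔP/(ρg) = 634.4/(792.3·9.81) = 0.08162 m.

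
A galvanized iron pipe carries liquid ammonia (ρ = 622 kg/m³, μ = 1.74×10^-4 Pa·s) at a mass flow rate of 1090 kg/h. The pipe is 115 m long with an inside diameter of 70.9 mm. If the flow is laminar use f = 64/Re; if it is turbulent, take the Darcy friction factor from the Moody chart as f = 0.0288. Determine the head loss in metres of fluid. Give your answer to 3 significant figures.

h_f ≈ 0.0362 m

ṁ = 1090 kg/h = 1090/3600 = 0.3028 kg/s.
A = πD²/4 = π(0.0709)²/4 = 0.003948 m²; mean velocity V = ṁ/(ρA) = 0.3028/(622 · 0.003948) = 0.1233 m/s.
Reynolds number Re = ρVD/μ = 622 · 0.1233 · 0.0709 / 0.000174 = 3.125e+04.
Re > 4000 → turbulent; use the Moody-chart value f = 0.0288.
Darcy-Weisbach: ΔP = f(L/D)(ρV²/2) = 0.0288·(115/0.0709)·(622·0.1233²/2) = 0.0288·1622·4.728 = 220.9 Pa.
Head loss h_f = ΔP/(ρg) = 220.9/(622·9.81) = 0.0362 m.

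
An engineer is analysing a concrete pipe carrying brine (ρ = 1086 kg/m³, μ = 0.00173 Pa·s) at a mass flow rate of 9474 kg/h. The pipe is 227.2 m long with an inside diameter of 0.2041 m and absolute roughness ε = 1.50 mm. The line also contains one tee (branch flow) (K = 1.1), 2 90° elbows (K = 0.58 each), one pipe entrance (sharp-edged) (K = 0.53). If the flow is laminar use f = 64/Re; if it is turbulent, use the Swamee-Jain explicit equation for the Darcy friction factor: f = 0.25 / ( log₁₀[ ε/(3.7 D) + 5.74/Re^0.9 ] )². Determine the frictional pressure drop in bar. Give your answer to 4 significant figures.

ΔP ≈ 0.001457 bar

ṁ = 9474 kg/h = 9474/3600 = 2.632 kg/s.
A = πD²/4 = π(0.2041)²/4 = 0.03272 m²; mean velocity V = ṁ/(ρA) = 2.632/(1086 · 0.03272) = 0.07407 m/s.
Reynolds number Re = ρVD/μ = 1086 · 0.07407 · 0.2041 / 0.00173 = 9490.
Re > 4000 → turbulent. Relative roughness ε/D = 0.0015/0.2041 = 0.00735. Swamee-Jain: f = 0.25/(log₁₀[0.00735/3.7 + 5.74/9490^0.9])² = 0.25/(log₁₀[0.00199 + 0.00151])² = 0.25/(-2.456)² = 0.04144.
Total minor-loss coefficient ΣK = 1·1.1 + 2·0.58 + 1·0.53 = 2.79.
ΔP = [f·L/D + ΣK]·(ρV²/2) = [0.04144·227.2/0.2041 + 2.79]·(1086·0.07407²/2) = [46.13 + 2.79]·2.979 = 145.7 Pa.
ΔP = 145.7 Pa = 0.001457 bar.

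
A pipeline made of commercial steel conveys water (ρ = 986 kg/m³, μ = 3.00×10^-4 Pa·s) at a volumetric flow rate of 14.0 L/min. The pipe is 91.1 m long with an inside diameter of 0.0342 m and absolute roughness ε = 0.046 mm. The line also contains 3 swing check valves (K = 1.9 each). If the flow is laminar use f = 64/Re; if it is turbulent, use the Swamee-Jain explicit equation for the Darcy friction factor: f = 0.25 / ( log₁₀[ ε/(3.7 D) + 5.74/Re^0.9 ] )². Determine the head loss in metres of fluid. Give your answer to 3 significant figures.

Q = 14.0 L/min = 14.0/60000 = 0.0002333 m³/s.
Cross-sectional area A = πD²/4 = π(0.0342)²/4 = 0.0009186 m²; mean velocity V = Q/A = 0.0002333/0.0009186 = 0.254 m/s.
Reynolds number Re = ρVD/μ = 986 · 0.254 · 0.0342 / 0.0003 = 2.855e+04.
Re > 4000 → turbulent. Relative roughness ε/D = 4.6e-05/0.0342 = 0.00135. Swamee-Jain: f = 0.25/(log₁₀[0.00135/3.7 + 5.74/2.855e+04^0.9])² = 0.25/(log₁₀[0.000364 + 0.000561])² = 0.25/(-3.034)² = 0.02716.
Total minor-loss coefficient ΣK = 3·1.9 = 5.7.
ΔP = [f·L/D + ΣK]·(ρV²/2) = [0.02716·91.1/0.0342 + 5.7]·(986·0.254²/2) = [72.34 + 5.7]·31.81 = 2482 Pa.
Head loss h_f = ΔP/(ρg) = 2482/(986·9.81) = 0.257 m.

h_f ≈ 0.257 m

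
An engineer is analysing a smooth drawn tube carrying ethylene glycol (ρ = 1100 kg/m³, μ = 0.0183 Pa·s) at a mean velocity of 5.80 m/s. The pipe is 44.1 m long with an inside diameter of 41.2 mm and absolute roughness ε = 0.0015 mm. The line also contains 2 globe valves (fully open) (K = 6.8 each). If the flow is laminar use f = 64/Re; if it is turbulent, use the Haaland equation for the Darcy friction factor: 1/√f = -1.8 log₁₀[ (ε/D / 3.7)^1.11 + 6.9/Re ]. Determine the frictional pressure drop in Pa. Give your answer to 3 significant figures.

ΔP ≈ 808000 Pa

Reynolds number Re = ρVD/μ = 1100 · 5.8 · 0.0412 / 0.0183 = 1.436e+04.
Re > 4000 → turbulent. Relative roughness ε/D = 1.5e-06/0.0412 = 3.64e-05. Haaland: 1/√f = -1.8 log₁₀[(3.64e-05/3.7)^1.11 + 6.9/1.436e+04] = -1.8 log₁₀[2.77e-06 + 0.00048] = 5.969, so f = 0.02807.
Total minor-loss coefficient ΣK = 2·6.8 = 13.6.
ΔP = [f·L/D + ΣK]·(ρV²/2) = [0.02807·44.1/0.0412 + 13.6]·(1100·5.8²/2) = [30.05 + 13.6]·1.85e+04 = 8.075e+05 Pa.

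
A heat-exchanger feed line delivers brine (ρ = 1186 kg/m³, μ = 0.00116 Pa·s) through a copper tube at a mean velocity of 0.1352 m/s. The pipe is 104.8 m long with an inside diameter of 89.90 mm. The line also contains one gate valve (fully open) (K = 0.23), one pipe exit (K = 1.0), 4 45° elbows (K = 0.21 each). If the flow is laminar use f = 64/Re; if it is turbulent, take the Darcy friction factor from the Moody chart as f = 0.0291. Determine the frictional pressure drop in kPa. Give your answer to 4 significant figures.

ΔP ≈ 0.3901 kPa

Reynolds number Re = ρVD/μ = 1186 · 0.1352 · 0.0899 / 0.00116 = 1.243e+04.
Re > 4000 → turbulent; use the Moody-chart value f = 0.0291.
Total minor-loss coefficient ΣK = 1·0.23 + 1·1 + 4·0.21 = 2.07.
ΔP = [f·L/D + ΣK]·(ρV²/2) = [0.0291·104.8/0.0899 + 2.07]·(1186·0.1352²/2) = [33.92 + 2.07]·10.84 = 390.1 Pa.
ΔP = 390.1 Pa = 0.3901 kPa.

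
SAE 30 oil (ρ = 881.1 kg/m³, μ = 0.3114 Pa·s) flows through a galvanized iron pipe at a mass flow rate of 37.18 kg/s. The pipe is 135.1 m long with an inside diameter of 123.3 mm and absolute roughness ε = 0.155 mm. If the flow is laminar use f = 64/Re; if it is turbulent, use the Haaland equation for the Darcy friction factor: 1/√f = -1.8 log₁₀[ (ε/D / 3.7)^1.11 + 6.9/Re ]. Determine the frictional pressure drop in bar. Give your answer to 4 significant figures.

ΔP ≈ 3.129 bar

A = πD²/4 = π(0.1233)²/4 = 0.01194 m²; mean velocity V = ṁ/(ρA) = 37.18/(881.1 · 0.01194) = 3.534 m/s.
Reynolds number Re = ρVD/μ = 881.1 · 3.534 · 0.1233 / 0.311 = 1233.
Re < 2300 → laminar flow, so f = 64/Re = 64/1233 = 0.05191 (the turbulent correlation is not needed).
Darcy-Weisbach: ΔP = f(L/D)(ρV²/2) = 0.05191·(135.1/0.1233)·(881.1·3.534²/2) = 0.05191·1096·5502 = 3.129e+05 Pa.
ΔP = 3.129e+05 Pa = 3.129 bar.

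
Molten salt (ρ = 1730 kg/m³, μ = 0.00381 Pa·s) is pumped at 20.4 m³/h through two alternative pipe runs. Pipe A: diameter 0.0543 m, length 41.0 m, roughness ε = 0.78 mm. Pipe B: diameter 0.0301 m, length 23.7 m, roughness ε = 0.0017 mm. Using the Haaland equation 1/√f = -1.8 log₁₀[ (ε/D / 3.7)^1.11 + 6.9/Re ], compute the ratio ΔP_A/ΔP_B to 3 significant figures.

Pipe A: V = Q/A = 0.005667/0.002316 = 2.447 m/s; Re = 6.033e+04; ε/D = 0.0144; Haaland → f = 0.04385; ΔP_A = f(L/D)(ρV²/2) = 1.715e+05 Pa.
Pipe B: V = Q/A = 0.005667/0.0007116 = 7.964 m/s; Re = 1.088e+05; ε/D = 5.65e-05; Haaland → f = 0.01777; ΔP_B = f(L/D)(ρV²/2) = 7.673e+05 Pa.
ΔP_A/ΔP_B = 1.715e+05/7.673e+05 = 0.223.

ΔP_A/ΔP_B ≈ 0.223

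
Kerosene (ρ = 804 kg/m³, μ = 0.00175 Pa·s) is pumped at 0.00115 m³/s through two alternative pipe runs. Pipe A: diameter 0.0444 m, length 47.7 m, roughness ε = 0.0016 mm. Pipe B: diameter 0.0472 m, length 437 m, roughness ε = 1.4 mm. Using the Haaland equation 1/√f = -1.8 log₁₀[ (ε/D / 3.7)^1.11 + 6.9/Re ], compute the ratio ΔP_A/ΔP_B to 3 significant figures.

Pipe A: V = Q/A = 0.00115/0.001548 = 0.7427 m/s; Re = 1.515e+04; ε/D = 3.6e-05; Haaland → f = 0.02768; ΔP_A = f(L/D)(ρV²/2) = 6596 Pa.
Pipe B: V = Q/A = 0.00115/0.00175 = 0.6572 m/s; Re = 1.425e+04; ε/D = 0.0297; Haaland → f = 0.05916; ΔP_B = f(L/D)(ρV²/2) = 9.511e+04 Pa.
ΔP_A/ΔP_B = 6596/9.511e+04 = 0.0693.

ΔP_A/ΔP_B ≈ 0.0693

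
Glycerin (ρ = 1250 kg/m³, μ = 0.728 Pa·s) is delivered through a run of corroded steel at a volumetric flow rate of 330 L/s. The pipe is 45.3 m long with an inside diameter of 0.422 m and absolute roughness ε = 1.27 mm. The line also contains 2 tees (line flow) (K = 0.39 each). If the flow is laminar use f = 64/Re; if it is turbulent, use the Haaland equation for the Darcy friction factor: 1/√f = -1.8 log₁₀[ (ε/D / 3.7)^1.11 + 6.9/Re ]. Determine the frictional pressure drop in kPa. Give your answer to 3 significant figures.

ΔP ≈ 16.7 kPa

Q = 330 L/s = 330/1000 = 0.33 m³/s.
Cross-sectional area A = πD²/4 = π(0.422)²/4 = 0.1399 m²; mean velocity V = Q/A = 0.33/0.1399 = 2.359 m/s.
Reynolds number Re = ρVD/μ = 1250 · 2.359 · 0.422 / 0.728 = 1710.
Re < 2300 → laminar flow, so f = 64/Re = 64/1710 = 0.03744 (the turbulent correlation is not needed).
Total minor-loss coefficient ΣK = 2·0.39 = 0.78.
ΔP = [f·L/D + ΣK]·(ρV²/2) = [0.03744·45.3/0.422 + 0.78]·(1250·2.359²/2) = [4.019 + 0.78]·3479 = 1.67e+04 Pa.
ΔP = 1.67e+04 Pa = 16.7 kPa.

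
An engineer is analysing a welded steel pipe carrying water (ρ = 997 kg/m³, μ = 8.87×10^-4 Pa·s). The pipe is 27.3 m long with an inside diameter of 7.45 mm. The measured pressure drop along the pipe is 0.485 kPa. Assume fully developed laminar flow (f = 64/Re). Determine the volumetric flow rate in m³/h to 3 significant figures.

For laminar flow, f = 64/Re with Re = ρVD/μ, so Darcy-Weisbach reduces to ΔP = 32μLV/D². Solving for V: V = ΔP·D²/(32μL) = 485·(0.00745)²/(32·0.000887·27.3) = 0.03474 m/s.
Check: Re = ρVD/μ = 997·0.03474·0.00745/0.000887 = 290.9 < 2300, so the laminar assumption holds.
Q = V·A = 0.03474·(π/4·0.00745²) = 1.514e-06 m³/s = 0.00545 m³/h.

Q ≈ 0.00545 m³/h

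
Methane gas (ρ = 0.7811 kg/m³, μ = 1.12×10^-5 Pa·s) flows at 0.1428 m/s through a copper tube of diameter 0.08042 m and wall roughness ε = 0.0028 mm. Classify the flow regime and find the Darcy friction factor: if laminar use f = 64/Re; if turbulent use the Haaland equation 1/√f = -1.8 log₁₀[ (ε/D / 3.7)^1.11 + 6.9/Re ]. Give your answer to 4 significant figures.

f ≈ 0.07991

Re = ρVD/μ = 0.7811·0.1428·0.08042/1.12e-05 = 800.9.
Re < 2300 → laminar, so f = 64/Re = 0.07991 (roughness is irrelevant in laminar flow).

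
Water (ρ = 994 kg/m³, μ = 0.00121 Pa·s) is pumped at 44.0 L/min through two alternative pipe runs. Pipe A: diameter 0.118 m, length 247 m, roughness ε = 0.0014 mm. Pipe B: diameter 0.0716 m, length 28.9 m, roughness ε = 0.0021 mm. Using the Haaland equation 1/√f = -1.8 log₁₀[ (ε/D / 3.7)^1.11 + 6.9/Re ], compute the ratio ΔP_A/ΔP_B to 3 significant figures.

ΔP_A/ΔP_B ≈ 0.809

Pipe A: V = Q/A = 0.0007333/0.01094 = 0.06706 m/s; Re = 6500; ε/D = 1.19e-05; Haaland → f = 0.0349; ΔP_A = f(L/D)(ρV²/2) = 163.3 Pa.
Pipe B: V = Q/A = 0.0007333/0.004026 = 0.1821 m/s; Re = 1.071e+04; ε/D = 2.93e-05; Haaland → f = 0.03034; ΔP_B = f(L/D)(ρV²/2) = 201.9 Pa.
ΔP_A/ΔP_B = 163.3/201.9 = 0.809.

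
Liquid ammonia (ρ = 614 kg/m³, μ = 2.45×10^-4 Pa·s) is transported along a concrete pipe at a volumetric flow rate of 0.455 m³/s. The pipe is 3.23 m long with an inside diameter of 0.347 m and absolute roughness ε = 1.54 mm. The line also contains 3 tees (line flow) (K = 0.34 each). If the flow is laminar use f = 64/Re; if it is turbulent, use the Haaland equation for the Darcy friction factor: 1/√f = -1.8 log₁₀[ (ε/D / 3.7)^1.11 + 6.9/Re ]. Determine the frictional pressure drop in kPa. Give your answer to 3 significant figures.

Cross-sectional area A = πD²/4 = π(0.347)²/4 = 0.09457 m²; mean velocity V = Q/A = 0.455/0.09457 = 4.811 m/s.
Reynolds number Re = ρVD/μ = 614 · 4.811 · 0.347 / 0.000245 = 4.184e+06.
Re > 4000 → turbulent. Relative roughness ε/D = 0.00154/0.347 = 0.00444. Haaland: 1/√f = -1.8 log₁₀[(0.00444/3.7)^1.11 + 6.9/4.184e+06] = -1.8 log₁₀[0.000572 + 1.65e-06] = 5.834, so f = 0.02938.
Total minor-loss coefficient ΣK = 3·0.34 = 1.02.
ΔP = [f·L/D + ΣK]·(ρV²/2) = [0.02938·3.23/0.347 + 1.02]·(614·4.811²/2) = [0.2735 + 1.02]·7107 = 9192 Pa.
ΔP = 9192 Pa = 9.19 kPa.

ΔP ≈ 9.19 kPa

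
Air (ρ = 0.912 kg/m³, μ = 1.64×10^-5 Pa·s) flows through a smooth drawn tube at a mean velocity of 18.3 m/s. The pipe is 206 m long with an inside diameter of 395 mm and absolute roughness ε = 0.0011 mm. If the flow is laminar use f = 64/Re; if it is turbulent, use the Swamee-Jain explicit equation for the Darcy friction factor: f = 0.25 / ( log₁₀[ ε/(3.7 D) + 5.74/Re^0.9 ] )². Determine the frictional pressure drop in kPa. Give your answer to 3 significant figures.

ΔP ≈ 1.09 kPa

Reynolds number Re = ρVD/μ = 0.912 · 18.3 · 0.395 / 1.64e-05 = 4.02e+05.
Re > 4000 → turbulent. Relative roughness ε/D = 1.1e-06/0.395 = 2.78e-06. Swamee-Jain: f = 0.25/(log₁₀[2.78e-06/3.7 + 5.74/4.02e+05^0.9])² = 0.25/(log₁₀[7.53e-07 + 5.19e-05])² = 0.25/(-4.279)² = 0.01366.
Darcy-Weisbach: ΔP = f(L/D)(ρV²/2) = 0.01366·(206/0.395)·(0.912·18.3²/2) = 0.01366·521.5·152.7 = 1088 Pa.
ΔP = 1088 Pa = 1.09 kPa.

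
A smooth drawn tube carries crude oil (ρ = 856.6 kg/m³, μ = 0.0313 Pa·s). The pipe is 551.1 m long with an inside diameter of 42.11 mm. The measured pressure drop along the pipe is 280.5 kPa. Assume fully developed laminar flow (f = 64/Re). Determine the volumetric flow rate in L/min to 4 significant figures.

Q ≈ 75.30 L/min

For laminar flow, f = 64/Re with Re = ρVD/μ, so Darcy-Weisbach reduces to ΔP = 32μLV/D². Solving for V: V = ΔP·D²/(32μL) = 2.805e+05·(0.04211)²/(32·0.0313·551.1) = 0.9011 m/s.
Check: Re = ρVD/μ = 856.6·0.9011·0.04211/0.0313 = 1038 < 2300, so the laminar assumption holds.
Q = V·A = 0.9011·(π/4·0.04211²) = 0.001255 m³/s = 75.30 L/min.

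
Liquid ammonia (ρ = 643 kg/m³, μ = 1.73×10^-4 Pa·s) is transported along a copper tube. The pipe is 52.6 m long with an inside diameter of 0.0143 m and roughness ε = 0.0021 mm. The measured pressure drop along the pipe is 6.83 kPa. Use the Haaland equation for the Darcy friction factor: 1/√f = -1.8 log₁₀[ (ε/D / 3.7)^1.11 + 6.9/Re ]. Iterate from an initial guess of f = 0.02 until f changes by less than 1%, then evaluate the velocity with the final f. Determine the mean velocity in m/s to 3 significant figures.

V ≈ 0.486 m/s

Rearranging Darcy-Weisbach: V = √(2·ΔP·D/(f·L·ρ)). With ε/D = 2.1e-06/0.0143 = 0.000147, iterate starting from f = 0.02:
  f = 0.02 → V = √(2·6830·0.0143/(0.02·52.6·643)) = 0.5374 m/s; Re = ρVD/μ = 2.856e+04; f → 0.02389
  f = 0.02389 → V = 0.4917 m/s; Re = 2.613e+04; f → 0.02439
  f = 0.02439 → V = 0.4866 m/s; Re = 2.586e+04; f → 0.02445
Converged (Δf/f < 1%). With the final f = 0.02445: V = √(2·6830·0.0143/(0.02445·52.6·643)) = 0.4861 m/s.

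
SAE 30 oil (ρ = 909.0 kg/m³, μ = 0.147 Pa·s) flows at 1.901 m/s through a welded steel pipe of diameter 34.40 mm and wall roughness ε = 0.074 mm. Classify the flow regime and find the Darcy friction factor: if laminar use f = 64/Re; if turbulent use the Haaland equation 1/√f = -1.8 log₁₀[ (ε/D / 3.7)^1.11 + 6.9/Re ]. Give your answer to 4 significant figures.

f ≈ 0.1583

Re = ρVD/μ = 909·1.901·0.0344/0.147 = 404.4.
Re < 2300 → laminar, so f = 64/Re = 0.1583 (roughness is irrelevant in laminar flow).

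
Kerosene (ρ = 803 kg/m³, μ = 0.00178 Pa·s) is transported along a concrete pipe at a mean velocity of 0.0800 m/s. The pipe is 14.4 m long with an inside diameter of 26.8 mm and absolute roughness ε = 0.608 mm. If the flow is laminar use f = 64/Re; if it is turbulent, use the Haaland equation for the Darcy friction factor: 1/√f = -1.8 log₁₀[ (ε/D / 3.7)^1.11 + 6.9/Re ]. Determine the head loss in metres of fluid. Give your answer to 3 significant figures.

h_f ≈ 0.0116 m

Reynolds number Re = ρVD/μ = 803 · 0.08 · 0.0268 / 0.00178 = 967.2.
Re < 2300 → laminar flow, so f = 64/Re = 64/967.2 = 0.06617 (the turbulent correlation is not needed).
Darcy-Weisbach: ΔP = f(L/D)(ρV²/2) = 0.06617·(14.4/0.0268)·(803·0.08²/2) = 0.06617·537.3·2.57 = 91.36 Pa.
Head loss h_f = ΔP/(ρg) = 91.36/(803·9.81) = 0.0116 m.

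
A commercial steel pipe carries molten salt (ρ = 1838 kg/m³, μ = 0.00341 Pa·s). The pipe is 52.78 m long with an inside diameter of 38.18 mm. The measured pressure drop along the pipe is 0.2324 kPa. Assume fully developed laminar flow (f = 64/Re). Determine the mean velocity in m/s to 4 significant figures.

V ≈ 0.05882 m/s

For laminar flow, f = 64/Re with Re = ρVD/μ, so Darcy-Weisbach reduces to ΔP = 32μLV/D². Solving for V: V = ΔP·D²/(32μL) = 232.4·(0.03818)²/(32·0.00341·52.78) = 0.05882 m/s.
Check: Re = ρVD/μ = 1838·0.05882·0.03818/0.00341 = 1210 < 2300, so the laminar assumption holds.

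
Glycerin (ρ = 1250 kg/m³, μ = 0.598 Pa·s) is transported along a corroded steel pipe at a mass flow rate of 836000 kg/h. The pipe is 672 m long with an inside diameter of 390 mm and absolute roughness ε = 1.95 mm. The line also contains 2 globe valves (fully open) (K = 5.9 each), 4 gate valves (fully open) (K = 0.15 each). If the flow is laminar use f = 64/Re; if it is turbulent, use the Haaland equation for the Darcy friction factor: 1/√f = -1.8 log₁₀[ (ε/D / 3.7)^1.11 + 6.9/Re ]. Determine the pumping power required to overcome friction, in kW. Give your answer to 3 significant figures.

P ≈ 27.9 kW

ṁ = 836000 kg/h = 836000/3600 = 232.2 kg/s.
A = πD²/4 = π(0.39)²/4 = 0.1195 m²; mean velocity V = ṁ/(ρA) = 232.2/(1250 · 0.1195) = 1.555 m/s.
Reynolds number Re = ρVD/μ = 1250 · 1.555 · 0.39 / 0.598 = 1268.
Re < 2300 → laminar flow, so f = 64/Re = 64/1268 = 0.05048 (the turbulent correlation is not needed).
Total minor-loss coefficient ΣK = 2·5.9 + 4·0.15 = 12.4.
ΔP = [f·L/D + ΣK]·(ρV²/2) = [0.05048·672/0.39 + 12.4]·(1250·1.555²/2) = [86.98 + 12.4]·1512 = 1.502e+05 Pa.
Q = ṁ/ρ = 232.2/1250 = 0.1858 m³/s.
Pumping power P = QΔP = 0.1858·1.502e+05 = 27910 W = 27.9 kW.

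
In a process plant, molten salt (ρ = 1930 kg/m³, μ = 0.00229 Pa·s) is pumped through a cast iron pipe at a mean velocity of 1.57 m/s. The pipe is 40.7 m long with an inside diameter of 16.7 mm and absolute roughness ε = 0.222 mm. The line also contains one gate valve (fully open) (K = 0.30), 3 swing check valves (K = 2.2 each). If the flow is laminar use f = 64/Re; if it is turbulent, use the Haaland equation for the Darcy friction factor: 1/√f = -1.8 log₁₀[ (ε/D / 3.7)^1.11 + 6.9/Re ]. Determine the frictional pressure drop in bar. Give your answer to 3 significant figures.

ΔP ≈ 2.71 bar

Reynolds number Re = ρVD/μ = 1930 · 1.57 · 0.0167 / 0.00229 = 2.21e+04.
Re > 4000 → turbulent. Relative roughness ε/D = 0.000222/0.0167 = 0.0133. Haaland: 1/√f = -1.8 log₁₀[(0.0133/3.7)^1.11 + 6.9/2.21e+04] = -1.8 log₁₀[0.00193 + 0.000312] = 4.767, so f = 0.044.
Total minor-loss coefficient ΣK = 1·0.3 + 3·2.2 = 6.9.
ΔP = [f·L/D + ΣK]·(ρV²/2) = [0.044·40.7/0.0167 + 6.9]·(1930·1.57²/2) = [107.2 + 6.9]·2379 = 2.715e+05 Pa.
ΔP = 2.715e+05 Pa = 2.71 bar.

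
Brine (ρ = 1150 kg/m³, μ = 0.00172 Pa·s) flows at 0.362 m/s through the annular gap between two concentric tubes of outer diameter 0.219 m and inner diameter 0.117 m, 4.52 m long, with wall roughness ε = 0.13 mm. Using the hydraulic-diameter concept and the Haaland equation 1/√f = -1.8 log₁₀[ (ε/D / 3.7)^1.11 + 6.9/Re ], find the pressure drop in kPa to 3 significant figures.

Hydraulic diameter D_h = 4A/P = D_o - D_i = 0.219 - 0.117 = 0.102 m.
Re = ρVD_h/μ = 1150·0.362·0.102/0.00172 = 2.469e+04.
ε/D_h = 0.00013/0.102 = 0.00127; Haaland gives 1/√f = -1.8 log₁₀[0.000143+0.000279] = 6.073, so f = 0.02711.
ΔP = f(L/D_h)(ρV²/2) = 0.02711·4.52/0.102·75.35 = 90.54 Pa.
ΔP = 0.0905 kPa.

ΔP ≈ 0.0905 kPa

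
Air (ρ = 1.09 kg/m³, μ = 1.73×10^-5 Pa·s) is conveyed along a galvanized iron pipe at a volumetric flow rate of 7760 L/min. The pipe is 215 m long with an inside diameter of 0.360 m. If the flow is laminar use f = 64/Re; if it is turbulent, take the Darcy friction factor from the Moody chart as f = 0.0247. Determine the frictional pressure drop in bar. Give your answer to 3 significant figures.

Q = 7760 L/min = 7760/60000 = 0.1293 m³/s.
Cross-sectional area A = πD²/4 = π(0.36)²/4 = 0.1018 m²; mean velocity V = Q/A = 0.1293/0.1018 = 1.271 m/s.
Reynolds number Re = ρVD/μ = 1.09 · 1.271 · 0.36 / 1.73e-05 = 2.882e+04.
Re > 4000 → turbulent; use the Moody-chart value f = 0.0247.
Darcy-Weisbach: ΔP = f(L/D)(ρV²/2) = 0.0247·(215/0.36)·(1.09·1.271²/2) = 0.0247·597.2·0.8799 = 12.98 Pa.
ΔP = 12.98 Pa = 1.30×10^-4 bar.

ΔP ≈ 1.30×10^-4 bar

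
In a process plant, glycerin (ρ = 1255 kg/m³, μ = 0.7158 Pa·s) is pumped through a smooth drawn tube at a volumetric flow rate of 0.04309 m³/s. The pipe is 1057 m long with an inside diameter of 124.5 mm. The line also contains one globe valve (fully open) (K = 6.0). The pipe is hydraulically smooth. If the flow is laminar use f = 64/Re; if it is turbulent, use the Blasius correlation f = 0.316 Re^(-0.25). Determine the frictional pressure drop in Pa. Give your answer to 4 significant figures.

ΔP ≈ 5576000 Pa

Cross-sectional area A = πD²/4 = π(0.1245)²/4 = 0.01217 m²; mean velocity V = Q/A = 0.04309/0.01217 = 3.54 m/s.
Reynolds number Re = ρVD/μ = 1255 · 3.54 · 0.1245 / 0.716 = 772.6.
Re < 2300 → laminar flow, so f = 64/Re = 64/772.6 = 0.08283 (the turbulent correlation is not needed).
Total minor-loss coefficient ΣK = 1·6 = 6.
ΔP = [f·L/D + ΣK]·(ρV²/2) = [0.08283·1057/0.1245 + 6]·(1255·3.54²/2) = [703.3 + 6]·7862 = 5.576e+06 Pa.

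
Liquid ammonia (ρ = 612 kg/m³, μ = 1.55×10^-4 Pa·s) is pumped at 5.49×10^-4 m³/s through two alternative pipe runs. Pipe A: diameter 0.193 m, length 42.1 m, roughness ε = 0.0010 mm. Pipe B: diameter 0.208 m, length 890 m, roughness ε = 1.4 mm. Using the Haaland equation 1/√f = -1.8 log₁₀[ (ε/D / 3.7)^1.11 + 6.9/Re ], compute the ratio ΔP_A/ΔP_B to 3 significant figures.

Pipe A: V = Q/A = 0.000549/0.02926 = 0.01877 m/s; Re = 1.43e+04; ε/D = 5.18e-06; Haaland → f = 0.02807; ΔP_A = f(L/D)(ρV²/2) = 0.6597 Pa.
Pipe B: V = Q/A = 0.000549/0.03398 = 0.01616 m/s; Re = 1.327e+04; ε/D = 0.00673; Haaland → f = 0.03813; ΔP_B = f(L/D)(ρV²/2) = 13.03 Pa.
ΔP_A/ΔP_B = 0.6597/13.03 = 0.0506.

ΔP_A/ΔP_B ≈ 0.0506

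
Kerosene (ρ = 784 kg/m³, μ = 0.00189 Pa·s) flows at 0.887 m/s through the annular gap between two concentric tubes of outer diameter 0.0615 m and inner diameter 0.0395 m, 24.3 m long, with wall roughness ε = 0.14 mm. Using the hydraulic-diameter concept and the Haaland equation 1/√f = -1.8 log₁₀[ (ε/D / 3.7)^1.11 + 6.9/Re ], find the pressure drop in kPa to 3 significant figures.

ΔP ≈ 13.7 kPa

Hydraulic diameter D_h = 4A/P = D_o - D_i = 0.0615 - 0.0395 = 0.022 m.
Re = ρVD_h/μ = 784·0.887·0.022/0.00189 = 8095.
ε/D_h = 0.00014/0.022 = 0.00636; Haaland gives 1/√f = -1.8 log₁₀[0.000854+0.000852] = 4.982, so f = 0.04028.
ΔP = f(L/D_h)(ρV²/2) = 0.04028·24.3/0.022·308.4 = 1.372e+04 Pa.
ΔP = 13.7 kPa.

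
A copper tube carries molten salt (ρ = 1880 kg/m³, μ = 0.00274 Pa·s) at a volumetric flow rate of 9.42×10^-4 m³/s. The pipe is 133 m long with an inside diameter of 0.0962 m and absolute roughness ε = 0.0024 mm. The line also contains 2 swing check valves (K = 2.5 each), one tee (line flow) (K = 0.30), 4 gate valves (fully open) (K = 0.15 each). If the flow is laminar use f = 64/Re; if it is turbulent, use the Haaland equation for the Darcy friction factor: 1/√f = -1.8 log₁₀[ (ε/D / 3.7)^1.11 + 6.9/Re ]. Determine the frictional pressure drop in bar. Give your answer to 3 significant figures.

ΔP ≈ 0.00798 bar

Cross-sectional area A = πD²/4 = π(0.0962)²/4 = 0.007268 m²; mean velocity V = Q/A = 0.000942/0.007268 = 0.1296 m/s.
Reynolds number Re = ρVD/μ = 1880 · 0.1296 · 0.0962 / 0.00274 = 8554.
Re > 4000 → turbulent. Relative roughness ε/D = 2.4e-06/0.0962 = 2.49e-05. Haaland: 1/√f = -1.8 log₁₀[(2.49e-05/3.7)^1.11 + 6.9/8554] = -1.8 log₁₀[1.82e-06 + 0.000807] = 5.566, so f = 0.03228.
Total minor-loss coefficient ΣK = 2·2.5 + 1·0.3 + 4·0.15 = 5.9.
ΔP = [f·L/D + ΣK]·(ρV²/2) = [0.03228·133/0.0962 + 5.9]·(1880·0.1296²/2) = [44.62 + 5.9]·15.79 = 797.7 Pa.
ΔP = 797.7 Pa = 0.00798 bar.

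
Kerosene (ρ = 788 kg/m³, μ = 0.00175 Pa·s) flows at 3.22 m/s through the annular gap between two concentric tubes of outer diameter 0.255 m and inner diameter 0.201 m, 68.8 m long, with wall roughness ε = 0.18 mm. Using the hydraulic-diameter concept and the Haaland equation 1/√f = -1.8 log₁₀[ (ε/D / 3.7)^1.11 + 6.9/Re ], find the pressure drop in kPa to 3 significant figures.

ΔP ≈ 148 kPa

Hydraulic diameter D_h = 4A/P = D_o - D_i = 0.255 - 0.201 = 0.054 m.
Re = ρVD_h/μ = 788·3.22·0.054/0.00175 = 7.83e+04.
ε/D_h = 0.00018/0.054 = 0.00333; Haaland gives 1/√f = -1.8 log₁₀[0.000417+8.81e-05] = 5.935, so f = 0.02839.
ΔP = f(L/D_h)(ρV²/2) = 0.02839·68.8/0.054·4085 = 1.478e+05 Pa.
ΔP = 148 kPa.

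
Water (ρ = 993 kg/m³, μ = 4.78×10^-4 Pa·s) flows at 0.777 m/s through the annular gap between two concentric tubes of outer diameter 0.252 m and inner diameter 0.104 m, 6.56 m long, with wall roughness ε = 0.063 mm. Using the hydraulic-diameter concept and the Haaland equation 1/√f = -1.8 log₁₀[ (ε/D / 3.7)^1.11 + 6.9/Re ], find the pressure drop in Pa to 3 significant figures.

Hydraulic diameter D_h = 4A/P = D_o - D_i = 0.252 - 0.104 = 0.148 m.
Re = ρVD_h/μ = 993·0.777·0.148/0.000478 = 2.389e+05.
ε/D_h = 6.3e-05/0.148 = 0.000426; Haaland gives 1/√f = -1.8 log₁₀[4.24e-05+2.89e-05] = 7.464, so f = 0.01795.
ΔP = f(L/D_h)(ρV²/2) = 0.01795·6.56/0.148·299.8 = 238.5 Pa.

ΔP ≈ 238 Pa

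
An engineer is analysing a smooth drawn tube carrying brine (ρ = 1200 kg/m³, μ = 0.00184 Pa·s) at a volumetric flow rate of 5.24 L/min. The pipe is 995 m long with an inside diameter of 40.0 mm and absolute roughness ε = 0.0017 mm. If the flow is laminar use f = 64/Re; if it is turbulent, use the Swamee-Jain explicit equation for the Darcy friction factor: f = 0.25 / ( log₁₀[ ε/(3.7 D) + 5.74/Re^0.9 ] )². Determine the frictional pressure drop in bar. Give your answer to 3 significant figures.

ΔP ≈ 0.0254 bar

Q = 5.24 L/min = 5.24/60000 = 8.733e-05 m³/s.
Cross-sectional area A = πD²/4 = π(0.04)²/4 = 0.001257 m²; mean velocity V = Q/A = 8.733e-05/0.001257 = 0.0695 m/s.
Reynolds number Re = ρVD/μ = 1200 · 0.0695 · 0.04 / 0.00184 = 1813.
Re < 2300 → laminar flow, so f = 64/Re = 64/1813 = 0.0353 (the turbulent correlation is not needed).
Darcy-Weisbach: ΔP = f(L/D)(ρV²/2) = 0.0353·(995/0.04)·(1200·0.0695²/2) = 0.0353·2.488e+04·2.898 = 2545 Pa.
ΔP = 2545 Pa = 0.0254 bar.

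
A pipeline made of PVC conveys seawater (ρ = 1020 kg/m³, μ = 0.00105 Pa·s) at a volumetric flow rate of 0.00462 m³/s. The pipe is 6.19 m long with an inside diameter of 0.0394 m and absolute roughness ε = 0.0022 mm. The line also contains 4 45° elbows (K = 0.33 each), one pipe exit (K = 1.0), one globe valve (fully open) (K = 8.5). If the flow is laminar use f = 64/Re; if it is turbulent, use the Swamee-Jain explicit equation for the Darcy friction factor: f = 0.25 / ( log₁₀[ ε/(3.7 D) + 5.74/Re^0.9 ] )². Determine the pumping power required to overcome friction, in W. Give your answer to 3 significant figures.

P ≈ 456 W

Cross-sectional area A = πD²/4 = π(0.0394)²/4 = 0.001219 m²; mean velocity V = Q/A = 0.00462/0.001219 = 3.789 m/s.
Reynolds number Re = ρVD/μ = 1020 · 3.789 · 0.0394 / 0.00105 = 1.45e+05.
Re > 4000 → turbulent. Relative roughness ε/D = 2.2e-06/0.0394 = 5.58e-05. Swamee-Jain: f = 0.25/(log₁₀[5.58e-05/3.7 + 5.74/1.45e+05^0.9])² = 0.25/(log₁₀[1.51e-05 + 0.00013])² = 0.25/(-3.839)² = 0.01697.
Total minor-loss coefficient ΣK = 4·0.33 + 1·1 + 1·8.5 = 10.8.
ΔP = [f·L/D + ΣK]·(ρV²/2) = [0.01697·6.19/0.0394 + 10.8]·(1020·3.789²/2) = [2.665 + 10.8]·7323 = 9.875e+04 Pa.
Pumping power P = QΔP = 0.00462·9.875e+04 = 456.2 W = 456 W.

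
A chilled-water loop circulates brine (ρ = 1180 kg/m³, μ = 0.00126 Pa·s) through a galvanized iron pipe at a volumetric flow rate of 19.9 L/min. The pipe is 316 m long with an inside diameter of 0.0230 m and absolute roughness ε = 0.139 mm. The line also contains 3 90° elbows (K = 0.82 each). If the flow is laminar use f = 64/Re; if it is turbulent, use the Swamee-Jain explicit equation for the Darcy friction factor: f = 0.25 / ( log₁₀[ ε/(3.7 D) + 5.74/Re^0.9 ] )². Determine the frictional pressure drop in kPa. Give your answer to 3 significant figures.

ΔP ≈ 192 kPa

Q = 19.9 L/min = 19.9/60000 = 0.0003317 m³/s.
Cross-sectional area A = πD²/4 = π(0.023)²/4 = 0.0004155 m²; mean velocity V = Q/A = 0.0003317/0.0004155 = 0.7983 m/s.
Reynolds number Re = ρVD/μ = 1180 · 0.7983 · 0.023 / 0.00126 = 1.719e+04.
Re > 4000 → turbulent. Relative roughness ε/D = 0.000139/0.023 = 0.00604. Swamee-Jain: f = 0.25/(log₁₀[0.00604/3.7 + 5.74/1.719e+04^0.9])² = 0.25/(log₁₀[0.00163 + 0.000885])² = 0.25/(-2.599)² = 0.03702.
Total minor-loss coefficient ΣK = 3·0.82 = 2.46.
ΔP = [f·L/D + ΣK]·(ρV²/2) = [0.03702·316/0.023 + 2.46]·(1180·0.7983²/2) = [508.6 + 2.46]·376 = 1.921e+05 Pa.
ΔP = 1.921e+05 Pa = 192 kPa.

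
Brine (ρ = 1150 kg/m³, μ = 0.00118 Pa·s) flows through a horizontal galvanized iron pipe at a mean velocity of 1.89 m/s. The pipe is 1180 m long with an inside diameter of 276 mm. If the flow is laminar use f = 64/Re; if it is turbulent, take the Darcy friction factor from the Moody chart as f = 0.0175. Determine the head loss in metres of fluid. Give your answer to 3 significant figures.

Reynolds number Re = ρVD/μ = 1150 · 1.89 · 0.276 / 0.00118 = 5.084e+05.
Re > 4000 → turbulent; use the Moody-chart value f = 0.0175.
Darcy-Weisbach: ΔP = f(L/D)(ρV²/2) = 0.0175·(1180/0.276)·(1150·1.89²/2) = 0.0175·4275·2054 = 1.537e+05 Pa.
Head loss h_f = ΔP/(ρg) = 1.537e+05/(1150·9.81) = 13.6 m.

h_f ≈ 13.6 m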